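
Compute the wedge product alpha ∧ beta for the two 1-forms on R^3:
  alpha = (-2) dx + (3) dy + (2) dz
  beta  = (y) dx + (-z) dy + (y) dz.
alpha ∧ beta = (-3*y + 2*z) dx ∧ dy + (-4*y) dx ∧ dz + (3*y + 2*z) dy ∧ dz

Distribute the wedge, using dx_i ∧ dx_j = -dx_j ∧ dx_i and dx_i ∧ dx_i = 0. For each pair (i, j) with i < j, the coefficient of dx_i ∧ dx_j in alpha ∧ beta is (alpha_i * beta_j - alpha_j * beta_i). Collecting: alpha ∧ beta = (-3*y + 2*z) dx ∧ dy + (-4*y) dx ∧ dz + (3*y + 2*z) dy ∧ dz.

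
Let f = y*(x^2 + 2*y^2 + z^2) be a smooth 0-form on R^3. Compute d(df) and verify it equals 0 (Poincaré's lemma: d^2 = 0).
d(df) = 0

Step 1: df = sum_i (∂f/∂x_i) dx_i = (2*x*y) dx + (x^2 + 6*y^2 + z^2) dy + (2*y*z) dz.
Step 2: Apply d again. Using the 1-form formula, the coefficient of dx ∧ dy in d(df) is ∂^2 f/∂x ∂y - ∂^2 f/∂y ∂x = (2*x) - (2*x) = 0 (equality of mixed partials for smooth f).
Similarly for dx ∧ dz and dy ∧ dz — all coefficients vanish. So d(df) = 0.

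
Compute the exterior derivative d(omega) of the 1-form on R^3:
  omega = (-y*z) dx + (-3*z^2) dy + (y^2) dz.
d(omega) = (z) dx ∧ dy + (y) dx ∧ dz + (2*y + 6*z) dy ∧ dz

For a 1-form omega = sum_i f_i dx_i, the exterior derivative is
  d(omega) = sum_{i < j} (∂f_j/∂x_i - ∂f_i/∂x_j) dx_i ∧ dx_j.
  coefficient of dx ∧ dy: ∂f_2/∂x - ∂f_1/∂y = ∂(-3*z^2)/∂x - ∂(-y*z)/∂y = z
  coefficient of dx ∧ dz: ∂f_3/∂x - ∂f_1/∂z = ∂(y^2)/∂x - ∂(-y*z)/∂z = y
  coefficient of dy ∧ dz: ∂f_3/∂y - ∂f_2/∂z = ∂(y^2)/∂y - ∂(-3*z^2)/∂z = 2*y + 6*z
Assembling: d(omega) = (z) dx ∧ dy + (y) dx ∧ dz + (2*y + 6*z) dy ∧ dz.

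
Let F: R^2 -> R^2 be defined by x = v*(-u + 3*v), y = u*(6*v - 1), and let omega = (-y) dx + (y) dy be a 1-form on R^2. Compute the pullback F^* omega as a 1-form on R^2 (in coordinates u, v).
F^* omega = (u*(42*v^2 - 13*v + 1)) du + (u*(42*u*v - 7*u - 36*v^2 + 6*v)) dv

Using F^*(f dg) = (f ∘ F) d(g ∘ F), substitute each coordinate x_i by F_i(u, v) in f_i, and replace dx_i by d F_i = (∂F_i/∂u) du + (∂F_i/∂v) dv.
  For the x component: f_1(F) = u*(1 - 6*v); d F_1 = (-v) du + (-u + 6*v) dv
  For the y component: f_2(F) = u*(6*v - 1); d F_2 = (6*v - 1) du + (6*u) dv
Combining and collecting du, dv coefficients:
  coeff of du: u*(42*v^2 - 13*v + 1)
  coeff of dv: u*(42*u*v - 7*u - 36*v^2 + 6*v)
F^* omega = (u*(42*v^2 - 13*v + 1)) du + (u*(42*u*v - 7*u - 36*v^2 + 6*v)) dv.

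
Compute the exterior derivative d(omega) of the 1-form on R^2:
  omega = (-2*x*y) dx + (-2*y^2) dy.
d(omega) = (2*x) dx ∧ dy

For a 1-form omega = sum_i f_i dx_i, the exterior derivative is
  d(omega) = sum_{i < j} (∂f_j/∂x_i - ∂f_i/∂x_j) dx_i ∧ dx_j.
  coefficient of dx ∧ dy: ∂f_2/∂x - ∂f_1/∂y = ∂(-2*y^2)/∂x - ∂(-2*x*y)/∂y = 2*x
Assembling: d(omega) = (2*x) dx ∧ dy.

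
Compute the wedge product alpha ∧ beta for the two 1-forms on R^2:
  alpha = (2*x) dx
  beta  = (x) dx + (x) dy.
alpha ∧ beta = (2*x^2) dx ∧ dy

Distribute the wedge, using dx_i ∧ dx_j = -dx_j ∧ dx_i and dx_i ∧ dx_i = 0. For each pair (i, j) with i < j, the coefficient of dx_i ∧ dx_j in alpha ∧ beta is (alpha_i * beta_j - alpha_j * beta_i). Collecting: alpha ∧ beta = (2*x^2) dx ∧ dy.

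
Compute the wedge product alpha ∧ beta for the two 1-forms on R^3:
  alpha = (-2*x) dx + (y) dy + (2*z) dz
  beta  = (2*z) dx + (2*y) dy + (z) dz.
alpha ∧ beta = (-2*y*(2*x + z)) dx ∧ dy + (-2*z*(x + 2*z)) dx ∧ dz + (-3*y*z) dy ∧ dz

Distribute the wedge, using dx_i ∧ dx_j = -dx_j ∧ dx_i and dx_i ∧ dx_i = 0. For each pair (i, j) with i < j, the coefficient of dx_i ∧ dx_j in alpha ∧ beta is (alpha_i * beta_j - alpha_j * beta_i). Collecting: alpha ∧ beta = (-2*y*(2*x + z)) dx ∧ dy + (-2*z*(x + 2*z)) dx ∧ dz + (-3*y*z) dy ∧ dz.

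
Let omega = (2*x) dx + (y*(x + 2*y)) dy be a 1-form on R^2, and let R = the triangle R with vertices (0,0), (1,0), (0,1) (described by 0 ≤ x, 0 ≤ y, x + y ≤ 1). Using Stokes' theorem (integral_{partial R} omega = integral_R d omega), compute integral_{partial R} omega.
integral_(partial R) omega = 1/6

Stokes: integral_partial_R omega = integral_R d omega with d omega = (∂Q/∂x - ∂P/∂y) dx ∧ dy.
  ∂Q/∂x = y
  ∂P/∂y = 0
  integrand = ∂Q/∂x - ∂P/∂y = y.
Integrating over R: integral_0^1 integral_0^{1-x} (y) dy dx = 1/6.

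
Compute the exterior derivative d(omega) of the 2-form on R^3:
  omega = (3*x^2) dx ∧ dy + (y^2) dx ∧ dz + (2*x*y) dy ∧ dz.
d(omega) = 0

For a 2-form omega = sum_{i<j} g_{ij} dx_i ∧ dx_j, the exterior derivative is
  d(omega) = sum_{i<j} d(g_{ij}) ∧ dx_i ∧ dx_j = sum_{i<j, k} (∂g_{ij}/∂x_k) dx_k ∧ dx_i ∧ dx_j.
Expand each term, using dx_k ∧ dx_i ∧ dx_j = sgn(permutation) dx_{(a)} ∧ dx_{(b)} ∧ dx_{(c)} with (a < b < c) sorted:
  d(y^2) includes (∂/∂y)(y^2) dy = (2*y) dy, which multiplied by dx ∧ dz gives (-2*y) dx ∧ dy ∧ dz
  d(2*x*y) includes (∂/∂x)(2*x*y) dx = (2*y) dx, which multiplied by dy ∧ dz gives (2*y) dx ∧ dy ∧ dz
Collecting like 3-forms: d(omega) = 0.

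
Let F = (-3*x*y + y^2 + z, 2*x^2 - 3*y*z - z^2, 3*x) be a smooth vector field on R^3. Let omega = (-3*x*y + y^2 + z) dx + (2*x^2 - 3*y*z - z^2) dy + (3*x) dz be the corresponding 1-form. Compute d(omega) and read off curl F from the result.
d(omega) = (3*y + 2*z) dy ∧ dz + (-2) dz ∧ dx + (7*x - 2*y) dx ∧ dy; curl F = (3*y + 2*z, -2, 7*x - 2*y)

d omega = sum_{i<j} (∂f_j/∂x_i - ∂f_i/∂x_j) dx_i ∧ dx_j. Under the identification (dy ∧ dz, dz ∧ dx, dx ∧ dy) ↔ (e_x, e_y, e_z), the coefficients are exactly the components of curl F. Compute:
  ∂R/∂y - ∂Q/∂z = (0) - (-3*y - 2*z) = 3*y + 2*z
  ∂P/∂z - ∂R/∂x = (1) - (3) = -2
  ∂Q/∂x - ∂P/∂y = (4*x) - (-3*x + 2*y) = 7*x - 2*y.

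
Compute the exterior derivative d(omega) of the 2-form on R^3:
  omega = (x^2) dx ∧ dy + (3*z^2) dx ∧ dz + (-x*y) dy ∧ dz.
d(omega) = (-y) dx ∧ dy ∧ dz

For a 2-form omega = sum_{i<j} g_{ij} dx_i ∧ dx_j, the exterior derivative is
  d(omega) = sum_{i<j} d(g_{ij}) ∧ dx_i ∧ dx_j = sum_{i<j, k} (∂g_{ij}/∂x_k) dx_k ∧ dx_i ∧ dx_j.
Expand each term, using dx_k ∧ dx_i ∧ dx_j = sgn(permutation) dx_{(a)} ∧ dx_{(b)} ∧ dx_{(c)} with (a < b < c) sorted:
  d(-x*y) includes (∂/∂x)(-x*y) dx = (-y) dx, which multiplied by dy ∧ dz gives (-y) dx ∧ dy ∧ dz
Collecting like 3-forms: d(omega) = (-y) dx ∧ dy ∧ dz.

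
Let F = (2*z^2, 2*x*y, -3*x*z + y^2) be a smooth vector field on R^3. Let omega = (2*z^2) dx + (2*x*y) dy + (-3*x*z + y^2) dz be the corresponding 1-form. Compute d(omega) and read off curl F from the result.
d(omega) = (2*y) dy ∧ dz + (7*z) dz ∧ dx + (2*y) dx ∧ dy; curl F = (2*y, 7*z, 2*y)

d omega = sum_{i<j} (∂f_j/∂x_i - ∂f_i/∂x_j) dx_i ∧ dx_j. Under the identification (dy ∧ dz, dz ∧ dx, dx ∧ dy) ↔ (e_x, e_y, e_z), the coefficients are exactly the components of curl F. Compute:
  ∂R/∂y - ∂Q/∂z = (2*y) - (0) = 2*y
  ∂P/∂z - ∂R/∂x = (4*z) - (-3*z) = 7*z
  ∂Q/∂x - ∂P/∂y = (2*y) - (0) = 2*y.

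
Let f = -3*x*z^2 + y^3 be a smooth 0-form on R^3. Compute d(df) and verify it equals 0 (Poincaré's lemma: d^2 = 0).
d(df) = 0

Step 1: df = sum_i (∂f/∂x_i) dx_i = (-3*z^2) dx + (3*y^2) dy + (-6*x*z) dz.
Step 2: Apply d again. Using the 1-form formula, the coefficient of dx ∧ dy in d(df) is ∂^2 f/∂x ∂y - ∂^2 f/∂y ∂x = (0) - (0) = 0 (equality of mixed partials for smooth f).
Similarly for dx ∧ dz and dy ∧ dz — all coefficients vanish. So d(df) = 0.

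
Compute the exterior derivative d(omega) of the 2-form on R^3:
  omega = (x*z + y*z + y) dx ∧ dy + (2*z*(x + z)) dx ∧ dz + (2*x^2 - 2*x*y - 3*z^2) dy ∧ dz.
d(omega) = (5*x - y) dx ∧ dy ∧ dz

For a 2-form omega = sum_{i<j} g_{ij} dx_i ∧ dx_j, the exterior derivative is
  d(omega) = sum_{i<j} d(g_{ij}) ∧ dx_i ∧ dx_j = sum_{i<j, k} (∂g_{ij}/∂x_k) dx_k ∧ dx_i ∧ dx_j.
Expand each term, using dx_k ∧ dx_i ∧ dx_j = sgn(permutation) dx_{(a)} ∧ dx_{(b)} ∧ dx_{(c)} with (a < b < c) sorted:
  d(x*z + y*z + y) includes (∂/∂z)(x*z + y*z + y) dz = (x + y) dz, which multiplied by dx ∧ dy gives (x + y) dx ∧ dy ∧ dz
  d(2*x^2 - 2*x*y - 3*z^2) includes (∂/∂x)(2*x^2 - 2*x*y - 3*z^2) dx = (4*x - 2*y) dx, which multiplied by dy ∧ dz gives (4*x - 2*y) dx ∧ dy ∧ dz
Collecting like 3-forms: d(omega) = (5*x - y) dx ∧ dy ∧ dz.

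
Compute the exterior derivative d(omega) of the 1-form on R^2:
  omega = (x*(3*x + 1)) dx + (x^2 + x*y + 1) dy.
d(omega) = (2*x + y) dx ∧ dy

For a 1-form omega = sum_i f_i dx_i, the exterior derivative is
  d(omega) = sum_{i < j} (∂f_j/∂x_i - ∂f_i/∂x_j) dx_i ∧ dx_j.
  coefficient of dx ∧ dy: ∂f_2/∂x - ∂f_1/∂y = ∂(x^2 + x*y + 1)/∂x - ∂(x*(3*x + 1))/∂y = 2*x + y
Assembling: d(omega) = (2*x + y) dx ∧ dy.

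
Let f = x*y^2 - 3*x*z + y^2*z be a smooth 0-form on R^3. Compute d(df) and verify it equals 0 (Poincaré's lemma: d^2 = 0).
d(df) = 0

Step 1: df = sum_i (∂f/∂x_i) dx_i = (y^2 - 3*z) dx + (2*y*(x + z)) dy + (-3*x + y^2) dz.
Step 2: Apply d again. Using the 1-form formula, the coefficient of dx ∧ dy in d(df) is ∂^2 f/∂x ∂y - ∂^2 f/∂y ∂x = (2*y) - (2*y) = 0 (equality of mixed partials for smooth f).
Similarly for dx ∧ dz and dy ∧ dz — all coefficients vanish. So d(df) = 0.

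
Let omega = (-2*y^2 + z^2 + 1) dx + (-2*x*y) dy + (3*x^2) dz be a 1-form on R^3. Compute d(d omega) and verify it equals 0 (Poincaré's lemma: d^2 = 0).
d(d omega) = 0

Step 1: d omega = sum_{i<j} (∂f_j/∂x_i - ∂f_i/∂x_j) dx_i ∧ dx_j:
  coeff of dx ∧ dy: 2*y
  coeff of dx ∧ dz: 6*x - 2*z
  coeff of dy ∧ dz: 0
Step 2: Apply d again to each 2-form coefficient. The only possible 3-form in R^3 is dx ∧ dy ∧ dz, with coefficient
  ∂(coeff of dy∧dz)/∂x - ∂(coeff of dx∧dz)/∂y + ∂(coeff of dx∧dy)/∂z
  = ∂/∂x (0) - ∂/∂y (6*x - 2*z) + ∂/∂z (2*y).
Each of these terms simplifies to sums of mixed partials that cancel in pairs. The result is 0 (by equality of mixed partials for smooth functions — Schwarz / Clairaut).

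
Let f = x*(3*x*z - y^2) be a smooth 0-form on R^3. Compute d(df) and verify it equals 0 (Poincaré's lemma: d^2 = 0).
d(df) = 0

Step 1: df = sum_i (∂f/∂x_i) dx_i = (6*x*z - y^2) dx + (-2*x*y) dy + (3*x^2) dz.
Step 2: Apply d again. Using the 1-form formula, the coefficient of dx ∧ dy in d(df) is ∂^2 f/∂x ∂y - ∂^2 f/∂y ∂x = (-2*y) - (-2*y) = 0 (equality of mixed partials for smooth f).
Similarly for dx ∧ dz and dy ∧ dz — all coefficients vanish. So d(df) = 0.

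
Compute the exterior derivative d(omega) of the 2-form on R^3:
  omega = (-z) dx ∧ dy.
d(omega) = (-1) dx ∧ dy ∧ dz

For a 2-form omega = sum_{i<j} g_{ij} dx_i ∧ dx_j, the exterior derivative is
  d(omega) = sum_{i<j} d(g_{ij}) ∧ dx_i ∧ dx_j = sum_{i<j, k} (∂g_{ij}/∂x_k) dx_k ∧ dx_i ∧ dx_j.
Expand each term, using dx_k ∧ dx_i ∧ dx_j = sgn(permutation) dx_{(a)} ∧ dx_{(b)} ∧ dx_{(c)} with (a < b < c) sorted:
  d(-z) includes (∂/∂z)(-z) dz = (-1) dz, which multiplied by dx ∧ dy gives (-1) dx ∧ dy ∧ dz
Collecting like 3-forms: d(omega) = (-1) dx ∧ dy ∧ dz.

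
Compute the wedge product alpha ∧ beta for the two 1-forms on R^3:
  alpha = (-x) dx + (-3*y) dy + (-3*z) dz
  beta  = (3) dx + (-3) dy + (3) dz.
alpha ∧ beta = (3*x + 9*y) dx ∧ dy + (-3*x + 9*z) dx ∧ dz + (-9*y - 9*z) dy ∧ dz

Distribute the wedge, using dx_i ∧ dx_j = -dx_j ∧ dx_i and dx_i ∧ dx_i = 0. For each pair (i, j) with i < j, the coefficient of dx_i ∧ dx_j in alpha ∧ beta is (alpha_i * beta_j - alpha_j * beta_i). Collecting: alpha ∧ beta = (3*x + 9*y) dx ∧ dy + (-3*x + 9*z) dx ∧ dz + (-9*y - 9*z) dy ∧ dz.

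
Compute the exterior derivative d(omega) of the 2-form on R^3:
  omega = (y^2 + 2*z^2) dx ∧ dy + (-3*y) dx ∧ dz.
d(omega) = (4*z + 3) dx ∧ dy ∧ dz

For a 2-form omega = sum_{i<j} g_{ij} dx_i ∧ dx_j, the exterior derivative is
  d(omega) = sum_{i<j} d(g_{ij}) ∧ dx_i ∧ dx_j = sum_{i<j, k} (∂g_{ij}/∂x_k) dx_k ∧ dx_i ∧ dx_j.
Expand each term, using dx_k ∧ dx_i ∧ dx_j = sgn(permutation) dx_{(a)} ∧ dx_{(b)} ∧ dx_{(c)} with (a < b < c) sorted:
  d(y^2 + 2*z^2) includes (∂/∂z)(y^2 + 2*z^2) dz = (4*z) dz, which multiplied by dx ∧ dy gives (4*z) dx ∧ dy ∧ dz
  d(-3*y) includes (∂/∂y)(-3*y) dy = (-3) dy, which multiplied by dx ∧ dz gives (3) dx ∧ dy ∧ dz
Collecting like 3-forms: d(omega) = (4*z + 3) dx ∧ dy ∧ dz.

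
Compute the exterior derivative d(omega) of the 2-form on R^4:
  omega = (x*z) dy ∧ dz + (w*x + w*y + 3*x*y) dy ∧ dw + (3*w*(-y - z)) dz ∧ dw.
d(omega) = (z) dx ∧ dy ∧ dz + (w + 3*y) dx ∧ dy ∧ dw + (-3*w) dy ∧ dz ∧ dw

For a 2-form omega = sum_{i<j} g_{ij} dx_i ∧ dx_j, the exterior derivative is
  d(omega) = sum_{i<j} d(g_{ij}) ∧ dx_i ∧ dx_j = sum_{i<j, k} (∂g_{ij}/∂x_k) dx_k ∧ dx_i ∧ dx_j.
Expand each term, using dx_k ∧ dx_i ∧ dx_j = sgn(permutation) dx_{(a)} ∧ dx_{(b)} ∧ dx_{(c)} with (a < b < c) sorted:
  d(x*z) includes (∂/∂x)(x*z) dx = (z) dx, which multiplied by dy ∧ dz gives (z) dx ∧ dy ∧ dz
  d(w*x + w*y + 3*x*y) includes (∂/∂x)(w*x + w*y + 3*x*y) dx = (w + 3*y) dx, which multiplied by dy ∧ dw gives (w + 3*y) dx ∧ dy ∧ dw
  d(3*w*(-y - z)) includes (∂/∂y)(3*w*(-y - z)) dy = (-3*w) dy, which multiplied by dz ∧ dw gives (-3*w) dy ∧ dz ∧ dw
Collecting like 3-forms: d(omega) = (z) dx ∧ dy ∧ dz + (w + 3*y) dx ∧ dy ∧ dw + (-3*w) dy ∧ dz ∧ dw.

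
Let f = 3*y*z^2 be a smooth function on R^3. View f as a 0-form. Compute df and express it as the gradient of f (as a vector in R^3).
df = (0) dx + (3*z^2) dy + (6*y*z) dz; grad f = (0, 3*z^2, 6*y*z)

For a 0-form f, d f = (∂f/∂x) dx + (∂f/∂y) dy + (∂f/∂z) dz. The components of the vector representation are exactly the entries of grad f in Cartesian coordinates:
  ∂f/∂x = 0
  ∂f/∂y = 3*z^2
  ∂f/∂z = 6*y*z.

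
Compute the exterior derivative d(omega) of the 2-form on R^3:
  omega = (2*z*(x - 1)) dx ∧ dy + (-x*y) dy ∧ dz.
d(omega) = (2*x - y - 2) dx ∧ dy ∧ dz

For a 2-form omega = sum_{i<j} g_{ij} dx_i ∧ dx_j, the exterior derivative is
  d(omega) = sum_{i<j} d(g_{ij}) ∧ dx_i ∧ dx_j = sum_{i<j, k} (∂g_{ij}/∂x_k) dx_k ∧ dx_i ∧ dx_j.
Expand each term, using dx_k ∧ dx_i ∧ dx_j = sgn(permutation) dx_{(a)} ∧ dx_{(b)} ∧ dx_{(c)} with (a < b < c) sorted:
  d(2*z*(x - 1)) includes (∂/∂z)(2*z*(x - 1)) dz = (2*x - 2) dz, which multiplied by dx ∧ dy gives (2*x - 2) dx ∧ dy ∧ dz
  d(-x*y) includes (∂/∂x)(-x*y) dx = (-y) dx, which multiplied by dy ∧ dz gives (-y) dx ∧ dy ∧ dz
Collecting like 3-forms: d(omega) = (2*x - y - 2) dx ∧ dy ∧ dz.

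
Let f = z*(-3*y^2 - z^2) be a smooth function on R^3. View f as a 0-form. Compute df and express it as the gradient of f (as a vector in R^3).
df = (0) dx + (-6*y*z) dy + (-3*y^2 - 3*z^2) dz; grad f = (0, -6*y*z, -3*y^2 - 3*z^2)

For a 0-form f, d f = (∂f/∂x) dx + (∂f/∂y) dy + (∂f/∂z) dz. The components of the vector representation are exactly the entries of grad f in Cartesian coordinates:
  ∂f/∂x = 0
  ∂f/∂y = -6*y*z
  ∂f/∂z = -3*y^2 - 3*z^2.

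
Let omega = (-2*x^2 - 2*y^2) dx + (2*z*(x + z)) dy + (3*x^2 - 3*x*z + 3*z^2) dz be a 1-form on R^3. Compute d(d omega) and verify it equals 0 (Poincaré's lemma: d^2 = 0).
d(d omega) = 0

Step 1: d omega = sum_{i<j} (∂f_j/∂x_i - ∂f_i/∂x_j) dx_i ∧ dx_j:
  coeff of dx ∧ dy: 4*y + 2*z
  coeff of dx ∧ dz: 6*x - 3*z
  coeff of dy ∧ dz: -2*x - 4*z
Step 2: Apply d again to each 2-form coefficient. The only possible 3-form in R^3 is dx ∧ dy ∧ dz, with coefficient
  ∂(coeff of dy∧dz)/∂x - ∂(coeff of dx∧dz)/∂y + ∂(coeff of dx∧dy)/∂z
  = ∂/∂x (-2*x - 4*z) - ∂/∂y (6*x - 3*z) + ∂/∂z (4*y + 2*z).
Each of these terms simplifies to sums of mixed partials that cancel in pairs. The result is 0 (by equality of mixed partials for smooth functions — Schwarz / Clairaut).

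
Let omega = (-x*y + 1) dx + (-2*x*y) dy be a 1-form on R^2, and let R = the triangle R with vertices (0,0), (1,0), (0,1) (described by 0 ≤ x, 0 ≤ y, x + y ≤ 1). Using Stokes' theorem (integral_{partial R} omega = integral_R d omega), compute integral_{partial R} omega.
integral_(partial R) omega = -1/6

Stokes: integral_partial_R omega = integral_R d omega with d omega = (∂Q/∂x - ∂P/∂y) dx ∧ dy.
  ∂Q/∂x = -2*y
  ∂P/∂y = -x
  integrand = ∂Q/∂x - ∂P/∂y = x - 2*y.
Integrating over R: integral_0^1 integral_0^{1-x} (x - 2*y) dy dx = -1/6.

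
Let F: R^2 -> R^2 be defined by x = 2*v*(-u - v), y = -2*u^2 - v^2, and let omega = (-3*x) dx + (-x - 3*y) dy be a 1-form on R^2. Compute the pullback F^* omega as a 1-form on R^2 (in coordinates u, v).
F^* omega = (-24*u^3 - 8*u^2*v - 32*u*v^2 - 12*v^3) du + (2*v*(-12*u^2 - 20*u*v - 17*v^2)) dv

Using F^*(f dg) = (f ∘ F) d(g ∘ F), substitute each coordinate x_i by F_i(u, v) in f_i, and replace dx_i by d F_i = (∂F_i/∂u) du + (∂F_i/∂v) dv.
  For the x component: f_1(F) = 6*v*(u + v); d F_1 = (-2*v) du + (-2*u - 4*v) dv
  For the y component: f_2(F) = 6*u^2 + 2*u*v + 5*v^2; d F_2 = (-4*u) du + (-2*v) dv
Combining and collecting du, dv coefficients:
  coeff of du: -24*u^3 - 8*u^2*v - 32*u*v^2 - 12*v^3
  coeff of dv: 2*v*(-12*u^2 - 20*u*v - 17*v^2)
F^* omega = (-24*u^3 - 8*u^2*v - 32*u*v^2 - 12*v^3) du + (2*v*(-12*u^2 - 20*u*v - 17*v^2)) dv.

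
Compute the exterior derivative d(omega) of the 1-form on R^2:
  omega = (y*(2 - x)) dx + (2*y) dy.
d(omega) = (x - 2) dx ∧ dy

For a 1-form omega = sum_i f_i dx_i, the exterior derivative is
  d(omega) = sum_{i < j} (∂f_j/∂x_i - ∂f_i/∂x_j) dx_i ∧ dx_j.
  coefficient of dx ∧ dy: ∂f_2/∂x - ∂f_1/∂y = ∂(2*y)/∂x - ∂(y*(2 - x))/∂y = x - 2
Assembling: d(omega) = (x - 2) dx ∧ dy.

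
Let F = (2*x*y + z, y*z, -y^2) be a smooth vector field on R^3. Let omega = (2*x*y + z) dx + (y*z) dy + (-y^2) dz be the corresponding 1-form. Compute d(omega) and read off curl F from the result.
d(omega) = (-3*y) dy ∧ dz + (1) dz ∧ dx + (-2*x) dx ∧ dy; curl F = (-3*y, 1, -2*x)

d omega = sum_{i<j} (∂f_j/∂x_i - ∂f_i/∂x_j) dx_i ∧ dx_j. Under the identification (dy ∧ dz, dz ∧ dx, dx ∧ dy) ↔ (e_x, e_y, e_z), the coefficients are exactly the components of curl F. Compute:
  ∂R/∂y - ∂Q/∂z = (-2*y) - (y) = -3*y
  ∂P/∂z - ∂R/∂x = (1) - (0) = 1
  ∂Q/∂x - ∂P/∂y = (0) - (2*x) = -2*x.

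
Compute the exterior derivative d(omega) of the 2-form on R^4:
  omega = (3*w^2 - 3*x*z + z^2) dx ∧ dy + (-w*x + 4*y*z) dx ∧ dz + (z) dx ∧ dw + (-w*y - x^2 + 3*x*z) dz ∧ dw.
d(omega) = (-3*x - 2*z) dx ∧ dy ∧ dz + (6*w) dx ∧ dy ∧ dw + (-3*x + 3*z - 1) dx ∧ dz ∧ dw + (-w) dy ∧ dz ∧ dw

For a 2-form omega = sum_{i<j} g_{ij} dx_i ∧ dx_j, the exterior derivative is
  d(omega) = sum_{i<j} d(g_{ij}) ∧ dx_i ∧ dx_j = sum_{i<j, k} (∂g_{ij}/∂x_k) dx_k ∧ dx_i ∧ dx_j.
Expand each term, using dx_k ∧ dx_i ∧ dx_j = sgn(permutation) dx_{(a)} ∧ dx_{(b)} ∧ dx_{(c)} with (a < b < c) sorted:
  d(3*w^2 - 3*x*z + z^2) includes (∂/∂z)(3*w^2 - 3*x*z + z^2) dz = (-3*x + 2*z) dz, which multiplied by dx ∧ dy gives (-3*x + 2*z) dx ∧ dy ∧ dz
  d(3*w^2 - 3*x*z + z^2) includes (∂/∂w)(3*w^2 - 3*x*z + z^2) dw = (6*w) dw, which multiplied by dx ∧ dy gives (6*w) dx ∧ dy ∧ dw
  d(-w*x + 4*y*z) includes (∂/∂y)(-w*x + 4*y*z) dy = (4*z) dy, which multiplied by dx ∧ dz gives (-4*z) dx ∧ dy ∧ dz
  d(-w*x + 4*y*z) includes (∂/∂w)(-w*x + 4*y*z) dw = (-x) dw, which multiplied by dx ∧ dz gives (-x) dx ∧ dz ∧ dw
  d(z) includes (∂/∂z)(z) dz = (1) dz, which multiplied by dx ∧ dw gives (-1) dx ∧ dz ∧ dw
  d(-w*y - x^2 + 3*x*z) includes (∂/∂x)(-w*y - x^2 + 3*x*z) dx = (-2*x + 3*z) dx, which multiplied by dz ∧ dw gives (-2*x + 3*z) dx ∧ dz ∧ dw
  d(-w*y - x^2 + 3*x*z) includes (∂/∂y)(-w*y - x^2 + 3*x*z) dy = (-w) dy, which multiplied by dz ∧ dw gives (-w) dy ∧ dz ∧ dw
Collecting like 3-forms: d(omega) = (-3*x - 2*z) dx ∧ dy ∧ dz + (6*w) dx ∧ dy ∧ dw + (-3*x + 3*z - 1) dx ∧ dz ∧ dw + (-w) dy ∧ dz ∧ dw.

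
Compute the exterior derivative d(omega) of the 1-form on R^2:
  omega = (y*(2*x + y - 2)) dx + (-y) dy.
d(omega) = (-2*x - 2*y + 2) dx ∧ dy

For a 1-form omega = sum_i f_i dx_i, the exterior derivative is
  d(omega) = sum_{i < j} (∂f_j/∂x_i - ∂f_i/∂x_j) dx_i ∧ dx_j.
  coefficient of dx ∧ dy: ∂f_2/∂x - ∂f_1/∂y = ∂(-y)/∂x - ∂(y*(2*x + y - 2))/∂y = -2*x - 2*y + 2
Assembling: d(omega) = (-2*x - 2*y + 2) dx ∧ dy.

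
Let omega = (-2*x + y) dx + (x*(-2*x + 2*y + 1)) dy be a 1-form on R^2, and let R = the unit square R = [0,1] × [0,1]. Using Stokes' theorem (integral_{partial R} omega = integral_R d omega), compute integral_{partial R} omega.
integral_(partial R) omega = -1

Stokes: integral_partial_R omega = integral_R d omega with d omega = (∂Q/∂x - ∂P/∂y) dx ∧ dy.
  ∂Q/∂x = -4*x + 2*y + 1
  ∂P/∂y = 1
  integrand = ∂Q/∂x - ∂P/∂y = -4*x + 2*y.
Integrating over R: integral_0^1 integral_0^1 (-4*x + 2*y) dx dy = -1.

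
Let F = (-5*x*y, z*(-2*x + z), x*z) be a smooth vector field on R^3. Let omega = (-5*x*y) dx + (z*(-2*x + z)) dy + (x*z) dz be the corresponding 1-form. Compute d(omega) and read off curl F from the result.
d(omega) = (2*x - 2*z) dy ∧ dz + (-z) dz ∧ dx + (5*x - 2*z) dx ∧ dy; curl F = (2*x - 2*z, -z, 5*x - 2*z)

d omega = sum_{i<j} (∂f_j/∂x_i - ∂f_i/∂x_j) dx_i ∧ dx_j. Under the identification (dy ∧ dz, dz ∧ dx, dx ∧ dy) ↔ (e_x, e_y, e_z), the coefficients are exactly the components of curl F. Compute:
  ∂R/∂y - ∂Q/∂z = (0) - (-2*x + 2*z) = 2*x - 2*z
  ∂P/∂z - ∂R/∂x = (0) - (z) = -z
  ∂Q/∂x - ∂P/∂y = (-2*z) - (-5*x) = 5*x - 2*z.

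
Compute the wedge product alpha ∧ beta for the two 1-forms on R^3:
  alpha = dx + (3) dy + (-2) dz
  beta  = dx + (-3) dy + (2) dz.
alpha ∧ beta = (-6) dx ∧ dy + (4) dx ∧ dz

Distribute the wedge, using dx_i ∧ dx_j = -dx_j ∧ dx_i and dx_i ∧ dx_i = 0. For each pair (i, j) with i < j, the coefficient of dx_i ∧ dx_j in alpha ∧ beta is (alpha_i * beta_j - alpha_j * beta_i). Collecting: alpha ∧ beta = (-6) dx ∧ dy + (4) dx ∧ dz.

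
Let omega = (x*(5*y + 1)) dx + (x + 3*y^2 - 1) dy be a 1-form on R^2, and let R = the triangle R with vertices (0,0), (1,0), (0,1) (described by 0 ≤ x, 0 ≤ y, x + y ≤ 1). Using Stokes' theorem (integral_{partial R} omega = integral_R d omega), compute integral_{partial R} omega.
integral_(partial R) omega = -1/3

Stokes: integral_partial_R omega = integral_R d omega with d omega = (∂Q/∂x - ∂P/∂y) dx ∧ dy.
  ∂Q/∂x = 1
  ∂P/∂y = 5*x
  integrand = ∂Q/∂x - ∂P/∂y = 1 - 5*x.
Integrating over R: integral_0^1 integral_0^{1-x} (1 - 5*x) dy dx = -1/3.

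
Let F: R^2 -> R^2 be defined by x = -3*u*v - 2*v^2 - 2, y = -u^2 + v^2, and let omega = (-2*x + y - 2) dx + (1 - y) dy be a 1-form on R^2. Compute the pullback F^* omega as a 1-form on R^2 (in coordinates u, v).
F^* omega = (-2*u^3 + 3*u^2*v - 16*u*v^2 - 2*u - 15*v^3 - 6*v) du + (3*u^3 - 12*u^2*v - 39*u*v^2 - 6*u - 22*v^3 - 6*v) dv

Using F^*(f dg) = (f ∘ F) d(g ∘ F), substitute each coordinate x_i by F_i(u, v) in f_i, and replace dx_i by d F_i = (∂F_i/∂u) du + (∂F_i/∂v) dv.
  For the x component: f_1(F) = -u^2 + 6*u*v + 5*v^2 + 2; d F_1 = (-3*v) du + (-3*u - 4*v) dv
  For the y component: f_2(F) = u^2 - v^2 + 1; d F_2 = (-2*u) du + (2*v) dv
Combining and collecting du, dv coefficients:
  coeff of du: -2*u^3 + 3*u^2*v - 16*u*v^2 - 2*u - 15*v^3 - 6*v
  coeff of dv: 3*u^3 - 12*u^2*v - 39*u*v^2 - 6*u - 22*v^3 - 6*v
F^* omega = (-2*u^3 + 3*u^2*v - 16*u*v^2 - 2*u - 15*v^3 - 6*v) du + (3*u^3 - 12*u^2*v - 39*u*v^2 - 6*u - 22*v^3 - 6*v) dv.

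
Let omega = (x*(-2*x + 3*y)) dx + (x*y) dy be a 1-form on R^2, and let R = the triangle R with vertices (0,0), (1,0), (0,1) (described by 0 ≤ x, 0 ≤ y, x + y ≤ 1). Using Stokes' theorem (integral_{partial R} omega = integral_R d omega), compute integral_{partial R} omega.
integral_(partial R) omega = -1/3

Stokes: integral_partial_R omega = integral_R d omega with d omega = (∂Q/∂x - ∂P/∂y) dx ∧ dy.
  ∂Q/∂x = y
  ∂P/∂y = 3*x
  integrand = ∂Q/∂x - ∂P/∂y = -3*x + y.
Integrating over R: integral_0^1 integral_0^{1-x} (-3*x + y) dy dx = -1/3.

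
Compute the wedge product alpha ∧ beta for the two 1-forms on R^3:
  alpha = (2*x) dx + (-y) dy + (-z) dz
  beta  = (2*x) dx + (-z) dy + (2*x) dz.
alpha ∧ beta = (2*x*(y - z)) dx ∧ dy + (2*x*(2*x + z)) dx ∧ dz + (-2*x*y - z^2) dy ∧ dz

Distribute the wedge, using dx_i ∧ dx_j = -dx_j ∧ dx_i and dx_i ∧ dx_i = 0. For each pair (i, j) with i < j, the coefficient of dx_i ∧ dx_j in alpha ∧ beta is (alpha_i * beta_j - alpha_j * beta_i). Collecting: alpha ∧ beta = (2*x*(y - z)) dx ∧ dy + (2*x*(2*x + z)) dx ∧ dz + (-2*x*y - z^2) dy ∧ dz.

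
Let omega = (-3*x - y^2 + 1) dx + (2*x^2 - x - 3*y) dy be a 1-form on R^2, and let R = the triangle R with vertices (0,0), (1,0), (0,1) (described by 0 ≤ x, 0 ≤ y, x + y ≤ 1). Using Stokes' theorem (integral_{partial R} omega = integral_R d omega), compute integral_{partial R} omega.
integral_(partial R) omega = 1/2

Stokes: integral_partial_R omega = integral_R d omega with d omega = (∂Q/∂x - ∂P/∂y) dx ∧ dy.
  ∂Q/∂x = 4*x - 1
  ∂P/∂y = -2*y
  integrand = ∂Q/∂x - ∂P/∂y = 4*x + 2*y - 1.
Integrating over R: integral_0^1 integral_0^{1-x} (4*x + 2*y - 1) dy dx = 1/2.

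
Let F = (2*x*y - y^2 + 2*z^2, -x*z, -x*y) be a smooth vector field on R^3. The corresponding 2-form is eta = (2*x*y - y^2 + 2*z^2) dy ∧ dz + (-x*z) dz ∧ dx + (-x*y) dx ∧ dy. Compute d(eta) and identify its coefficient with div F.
d(eta) = (2*y) dx ∧ dy ∧ dz; div F = 2*y

For a 2-form in R^3 of the form above, applying d gives a 3-form with coefficient ∂P/∂x + ∂Q/∂y + ∂R/∂z:
  ∂P/∂x = 2*y
  ∂Q/∂y = 0
  ∂R/∂z = 0
Sum = 2*y, which is exactly div F.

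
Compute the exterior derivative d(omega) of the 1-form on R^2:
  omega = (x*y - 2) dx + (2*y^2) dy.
d(omega) = (-x) dx ∧ dy

For a 1-form omega = sum_i f_i dx_i, the exterior derivative is
  d(omega) = sum_{i < j} (∂f_j/∂x_i - ∂f_i/∂x_j) dx_i ∧ dx_j.
  coefficient of dx ∧ dy: ∂f_2/∂x - ∂f_1/∂y = ∂(2*y^2)/∂x - ∂(x*y - 2)/∂y = -x
Assembling: d(omega) = (-x) dx ∧ dy.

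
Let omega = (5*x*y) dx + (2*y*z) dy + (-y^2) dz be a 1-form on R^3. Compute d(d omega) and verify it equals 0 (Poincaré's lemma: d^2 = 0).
d(d omega) = 0

Step 1: d omega = sum_{i<j} (∂f_j/∂x_i - ∂f_i/∂x_j) dx_i ∧ dx_j:
  coeff of dx ∧ dy: -5*x
  coeff of dx ∧ dz: 0
  coeff of dy ∧ dz: -4*y
Step 2: Apply d again to each 2-form coefficient. The only possible 3-form in R^3 is dx ∧ dy ∧ dz, with coefficient
  ∂(coeff of dy∧dz)/∂x - ∂(coeff of dx∧dz)/∂y + ∂(coeff of dx∧dy)/∂z
  = ∂/∂x (-4*y) - ∂/∂y (0) + ∂/∂z (-5*x).
Each of these terms simplifies to sums of mixed partials that cancel in pairs. The result is 0 (by equality of mixed partials for smooth functions — Schwarz / Clairaut).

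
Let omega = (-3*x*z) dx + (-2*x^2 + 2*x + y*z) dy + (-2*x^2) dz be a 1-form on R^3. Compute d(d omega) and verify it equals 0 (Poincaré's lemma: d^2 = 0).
d(d omega) = 0

Step 1: d omega = sum_{i<j} (∂f_j/∂x_i - ∂f_i/∂x_j) dx_i ∧ dx_j:
  coeff of dx ∧ dy: 2 - 4*x
  coeff of dx ∧ dz: -x
  coeff of dy ∧ dz: -y
Step 2: Apply d again to each 2-form coefficient. The only possible 3-form in R^3 is dx ∧ dy ∧ dz, with coefficient
  ∂(coeff of dy∧dz)/∂x - ∂(coeff of dx∧dz)/∂y + ∂(coeff of dx∧dy)/∂z
  = ∂/∂x (-y) - ∂/∂y (-x) + ∂/∂z (2 - 4*x).
Each of these terms simplifies to sums of mixed partials that cancel in pairs. The result is 0 (by equality of mixed partials for smooth functions — Schwarz / Clairaut).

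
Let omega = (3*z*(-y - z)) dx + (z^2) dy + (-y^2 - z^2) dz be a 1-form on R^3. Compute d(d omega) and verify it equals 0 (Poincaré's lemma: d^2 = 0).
d(d omega) = 0

Step 1: d omega = sum_{i<j} (∂f_j/∂x_i - ∂f_i/∂x_j) dx_i ∧ dx_j:
  coeff of dx ∧ dy: 3*z
  coeff of dx ∧ dz: 3*y + 6*z
  coeff of dy ∧ dz: -2*y - 2*z
Step 2: Apply d again to each 2-form coefficient. The only possible 3-form in R^3 is dx ∧ dy ∧ dz, with coefficient
  ∂(coeff of dy∧dz)/∂x - ∂(coeff of dx∧dz)/∂y + ∂(coeff of dx∧dy)/∂z
  = ∂/∂x (-2*y - 2*z) - ∂/∂y (3*y + 6*z) + ∂/∂z (3*z).
Each of these terms simplifies to sums of mixed partials that cancel in pairs. The result is 0 (by equality of mixed partials for smooth functions — Schwarz / Clairaut).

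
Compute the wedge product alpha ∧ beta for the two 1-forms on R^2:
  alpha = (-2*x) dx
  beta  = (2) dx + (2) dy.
alpha ∧ beta = (-4*x) dx ∧ dy

Distribute the wedge, using dx_i ∧ dx_j = -dx_j ∧ dx_i and dx_i ∧ dx_i = 0. For each pair (i, j) with i < j, the coefficient of dx_i ∧ dx_j in alpha ∧ beta is (alpha_i * beta_j - alpha_j * beta_i). Collecting: alpha ∧ beta = (-4*x) dx ∧ dy.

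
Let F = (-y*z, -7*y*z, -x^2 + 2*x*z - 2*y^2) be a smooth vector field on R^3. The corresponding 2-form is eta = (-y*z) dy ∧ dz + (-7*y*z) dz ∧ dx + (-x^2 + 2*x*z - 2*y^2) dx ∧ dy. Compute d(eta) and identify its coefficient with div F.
d(eta) = (2*x - 7*z) dx ∧ dy ∧ dz; div F = 2*x - 7*z

For a 2-form in R^3 of the form above, applying d gives a 3-form with coefficient ∂P/∂x + ∂Q/∂y + ∂R/∂z:
  ∂P/∂x = 0
  ∂Q/∂y = -7*z
  ∂R/∂z = 2*x
Sum = 2*x - 7*z, which is exactly div F.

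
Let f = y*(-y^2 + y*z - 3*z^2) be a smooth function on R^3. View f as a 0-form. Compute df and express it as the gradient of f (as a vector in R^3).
df = (0) dx + (-3*y^2 + 2*y*z - 3*z^2) dy + (y*(y - 6*z)) dz; grad f = (0, -3*y^2 + 2*y*z - 3*z^2, y*(y - 6*z))

For a 0-form f, d f = (∂f/∂x) dx + (∂f/∂y) dy + (∂f/∂z) dz. The components of the vector representation are exactly the entries of grad f in Cartesian coordinates:
  ∂f/∂x = 0
  ∂f/∂y = -3*y^2 + 2*y*z - 3*z^2
  ∂f/∂z = y*(y - 6*z).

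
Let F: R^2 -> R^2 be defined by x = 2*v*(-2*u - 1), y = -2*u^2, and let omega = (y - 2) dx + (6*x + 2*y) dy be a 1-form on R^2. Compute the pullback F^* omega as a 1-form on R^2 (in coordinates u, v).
F^* omega = (16*u^3 + 104*u^2*v + 48*u*v + 8*v) du + (8*u^3 + 4*u^2 + 8*u + 4) dv

Using F^*(f dg) = (f ∘ F) d(g ∘ F), substitute each coordinate x_i by F_i(u, v) in f_i, and replace dx_i by d F_i = (∂F_i/∂u) du + (∂F_i/∂v) dv.
  For the x component: f_1(F) = -2*u^2 - 2; d F_1 = (-4*v) du + (-4*u - 2) dv
  For the y component: f_2(F) = -4*u^2 - 24*u*v - 12*v; d F_2 = (-4*u) du + (0) dv
Combining and collecting du, dv coefficients:
  coeff of du: 16*u^3 + 104*u^2*v + 48*u*v + 8*v
  coeff of dv: 8*u^3 + 4*u^2 + 8*u + 4
F^* omega = (16*u^3 + 104*u^2*v + 48*u*v + 8*v) du + (8*u^3 + 4*u^2 + 8*u + 4) dv.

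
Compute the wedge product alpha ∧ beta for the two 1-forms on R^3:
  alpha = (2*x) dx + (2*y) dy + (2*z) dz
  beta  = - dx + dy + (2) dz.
alpha ∧ beta = (2*x + 2*y) dx ∧ dy + (4*x + 2*z) dx ∧ dz + (4*y - 2*z) dy ∧ dz

Distribute the wedge, using dx_i ∧ dx_j = -dx_j ∧ dx_i and dx_i ∧ dx_i = 0. For each pair (i, j) with i < j, the coefficient of dx_i ∧ dx_j in alpha ∧ beta is (alpha_i * beta_j - alpha_j * beta_i). Collecting: alpha ∧ beta = (2*x + 2*y) dx ∧ dy + (4*x + 2*z) dx ∧ dz + (4*y - 2*z) dy ∧ dz.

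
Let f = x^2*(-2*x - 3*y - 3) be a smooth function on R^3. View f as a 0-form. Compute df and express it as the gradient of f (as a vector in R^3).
df = (6*x*(-x - y - 1)) dx + (-3*x^2) dy + (0) dz; grad f = (6*x*(-x - y - 1), -3*x^2, 0)

For a 0-form f, d f = (∂f/∂x) dx + (∂f/∂y) dy + (∂f/∂z) dz. The components of the vector representation are exactly the entries of grad f in Cartesian coordinates:
  ∂f/∂x = 6*x*(-x - y - 1)
  ∂f/∂y = -3*x^2
  ∂f/∂z = 0.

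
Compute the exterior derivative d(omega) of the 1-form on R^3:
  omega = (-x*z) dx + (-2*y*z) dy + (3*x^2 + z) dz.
d(omega) = (7*x) dx ∧ dz + (2*y) dy ∧ dz

For a 1-form omega = sum_i f_i dx_i, the exterior derivative is
  d(omega) = sum_{i < j} (∂f_j/∂x_i - ∂f_i/∂x_j) dx_i ∧ dx_j.
  coefficient of dx ∧ dz: ∂f_3/∂x - ∂f_1/∂z = ∂(3*x^2 + z)/∂x - ∂(-x*z)/∂z = 7*x
  coefficient of dy ∧ dz: ∂f_3/∂y - ∂f_2/∂z = ∂(3*x^2 + z)/∂y - ∂(-2*y*z)/∂z = 2*y
Assembling: d(omega) = (7*x) dx ∧ dz + (2*y) dy ∧ dz.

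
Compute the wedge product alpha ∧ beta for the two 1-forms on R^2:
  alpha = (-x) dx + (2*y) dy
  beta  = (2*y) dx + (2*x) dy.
alpha ∧ beta = (-2*x^2 - 4*y^2) dx ∧ dy

Distribute the wedge, using dx_i ∧ dx_j = -dx_j ∧ dx_i and dx_i ∧ dx_i = 0. For each pair (i, j) with i < j, the coefficient of dx_i ∧ dx_j in alpha ∧ beta is (alpha_i * beta_j - alpha_j * beta_i). Collecting: alpha ∧ beta = (-2*x^2 - 4*y^2) dx ∧ dy.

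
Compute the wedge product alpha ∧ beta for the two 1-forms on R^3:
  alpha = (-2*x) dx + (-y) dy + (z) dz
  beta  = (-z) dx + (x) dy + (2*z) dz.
alpha ∧ beta = (-2*x^2 - y*z) dx ∧ dy + (z*(-4*x + z)) dx ∧ dz + (-z*(x + 2*y)) dy ∧ dz

Distribute the wedge, using dx_i ∧ dx_j = -dx_j ∧ dx_i and dx_i ∧ dx_i = 0. For each pair (i, j) with i < j, the coefficient of dx_i ∧ dx_j in alpha ∧ beta is (alpha_i * beta_j - alpha_j * beta_i). Collecting: alpha ∧ beta = (-2*x^2 - y*z) dx ∧ dy + (z*(-4*x + z)) dx ∧ dz + (-z*(x + 2*y)) dy ∧ dz.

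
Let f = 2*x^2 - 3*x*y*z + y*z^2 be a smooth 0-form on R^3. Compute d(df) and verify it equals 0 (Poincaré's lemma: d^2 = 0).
d(df) = 0

Step 1: df = sum_i (∂f/∂x_i) dx_i = (4*x - 3*y*z) dx + (z*(-3*x + z)) dy + (y*(-3*x + 2*z)) dz.
Step 2: Apply d again. Using the 1-form formula, the coefficient of dx ∧ dy in d(df) is ∂^2 f/∂x ∂y - ∂^2 f/∂y ∂x = (-3*z) - (-3*z) = 0 (equality of mixed partials for smooth f).
Similarly for dx ∧ dz and dy ∧ dz — all coefficients vanish. So d(df) = 0.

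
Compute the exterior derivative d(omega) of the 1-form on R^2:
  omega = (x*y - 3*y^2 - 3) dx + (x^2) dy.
d(omega) = (x + 6*y) dx ∧ dy

For a 1-form omega = sum_i f_i dx_i, the exterior derivative is
  d(omega) = sum_{i < j} (∂f_j/∂x_i - ∂f_i/∂x_j) dx_i ∧ dx_j.
  coefficient of dx ∧ dy: ∂f_2/∂x - ∂f_1/∂y = ∂(x^2)/∂x - ∂(x*y - 3*y^2 - 3)/∂y = x + 6*y
Assembling: d(omega) = (x + 6*y) dx ∧ dy.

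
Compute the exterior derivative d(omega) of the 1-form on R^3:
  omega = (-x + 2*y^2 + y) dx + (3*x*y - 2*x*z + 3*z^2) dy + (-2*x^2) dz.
d(omega) = (-y - 2*z - 1) dx ∧ dy + (-4*x) dx ∧ dz + (2*x - 6*z) dy ∧ dz

For a 1-form omega = sum_i f_i dx_i, the exterior derivative is
  d(omega) = sum_{i < j} (∂f_j/∂x_i - ∂f_i/∂x_j) dx_i ∧ dx_j.
  coefficient of dx ∧ dy: ∂f_2/∂x - ∂f_1/∂y = ∂(3*x*y - 2*x*z + 3*z^2)/∂x - ∂(-x + 2*y^2 + y)/∂y = -y - 2*z - 1
  coefficient of dx ∧ dz: ∂f_3/∂x - ∂f_1/∂z = ∂(-2*x^2)/∂x - ∂(-x + 2*y^2 + y)/∂z = -4*x
  coefficient of dy ∧ dz: ∂f_3/∂y - ∂f_2/∂z = ∂(-2*x^2)/∂y - ∂(3*x*y - 2*x*z + 3*z^2)/∂z = 2*x - 6*z
Assembling: d(omega) = (-y - 2*z - 1) dx ∧ dy + (-4*x) dx ∧ dz + (2*x - 6*z) dy ∧ dz.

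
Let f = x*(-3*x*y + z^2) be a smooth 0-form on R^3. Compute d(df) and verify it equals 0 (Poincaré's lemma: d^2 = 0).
d(df) = 0

Step 1: df = sum_i (∂f/∂x_i) dx_i = (-6*x*y + z^2) dx + (-3*x^2) dy + (2*x*z) dz.
Step 2: Apply d again. Using the 1-form formula, the coefficient of dx ∧ dy in d(df) is ∂^2 f/∂x ∂y - ∂^2 f/∂y ∂x = (-6*x) - (-6*x) = 0 (equality of mixed partials for smooth f).
Similarly for dx ∧ dz and dy ∧ dz — all coefficients vanish. So d(df) = 0.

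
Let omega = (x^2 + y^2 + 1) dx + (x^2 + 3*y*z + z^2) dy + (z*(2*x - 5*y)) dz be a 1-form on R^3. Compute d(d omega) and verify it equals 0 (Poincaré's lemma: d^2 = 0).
d(d omega) = 0

Step 1: d omega = sum_{i<j} (∂f_j/∂x_i - ∂f_i/∂x_j) dx_i ∧ dx_j:
  coeff of dx ∧ dy: 2*x - 2*y
  coeff of dx ∧ dz: 2*z
  coeff of dy ∧ dz: -3*y - 7*z
Step 2: Apply d again to each 2-form coefficient. The only possible 3-form in R^3 is dx ∧ dy ∧ dz, with coefficient
  ∂(coeff of dy∧dz)/∂x - ∂(coeff of dx∧dz)/∂y + ∂(coeff of dx∧dy)/∂z
  = ∂/∂x (-3*y - 7*z) - ∂/∂y (2*z) + ∂/∂z (2*x - 2*y).
Each of these terms simplifies to sums of mixed partials that cancel in pairs. The result is 0 (by equality of mixed partials for smooth functions — Schwarz / Clairaut).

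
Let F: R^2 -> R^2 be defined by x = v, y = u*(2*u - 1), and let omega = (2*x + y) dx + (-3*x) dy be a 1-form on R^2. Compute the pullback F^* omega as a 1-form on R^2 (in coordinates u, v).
F^* omega = (3*v*(1 - 4*u)) du + (2*u^2 - u + 2*v) dv

Using F^*(f dg) = (f ∘ F) d(g ∘ F), substitute each coordinate x_i by F_i(u, v) in f_i, and replace dx_i by d F_i = (∂F_i/∂u) du + (∂F_i/∂v) dv.
  For the x component: f_1(F) = 2*u^2 - u + 2*v; d F_1 = (0) du + (1) dv
  For the y component: f_2(F) = -3*v; d F_2 = (4*u - 1) du + (0) dv
Combining and collecting du, dv coefficients:
  coeff of du: 3*v*(1 - 4*u)
  coeff of dv: 2*u^2 - u + 2*v
F^* omega = (3*v*(1 - 4*u)) du + (2*u^2 - u + 2*v) dv.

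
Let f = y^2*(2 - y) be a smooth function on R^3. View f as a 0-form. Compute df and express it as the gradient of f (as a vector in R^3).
df = (0) dx + (y*(4 - 3*y)) dy + (0) dz; grad f = (0, y*(4 - 3*y), 0)

For a 0-form f, d f = (∂f/∂x) dx + (∂f/∂y) dy + (∂f/∂z) dz. The components of the vector representation are exactly the entries of grad f in Cartesian coordinates:
  ∂f/∂x = 0
  ∂f/∂y = y*(4 - 3*y)
  ∂f/∂z = 0.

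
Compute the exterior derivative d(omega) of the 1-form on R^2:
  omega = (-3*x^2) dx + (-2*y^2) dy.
d(omega) = 0

For a 1-form omega = sum_i f_i dx_i, the exterior derivative is
  d(omega) = sum_{i < j} (∂f_j/∂x_i - ∂f_i/∂x_j) dx_i ∧ dx_j.

Assembling: d(omega) = 0.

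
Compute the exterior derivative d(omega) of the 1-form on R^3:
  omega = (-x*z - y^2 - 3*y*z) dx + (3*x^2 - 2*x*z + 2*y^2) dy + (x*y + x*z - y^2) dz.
d(omega) = (6*x + 2*y + z) dx ∧ dy + (x + 4*y + z) dx ∧ dz + (3*x - 2*y) dy ∧ dz

For a 1-form omega = sum_i f_i dx_i, the exterior derivative is
  d(omega) = sum_{i < j} (∂f_j/∂x_i - ∂f_i/∂x_j) dx_i ∧ dx_j.
  coefficient of dx ∧ dy: ∂f_2/∂x - ∂f_1/∂y = ∂(3*x^2 - 2*x*z + 2*y^2)/∂x - ∂(-x*z - y^2 - 3*y*z)/∂y = 6*x + 2*y + z
  coefficient of dx ∧ dz: ∂f_3/∂x - ∂f_1/∂z = ∂(x*y + x*z - y^2)/∂x - ∂(-x*z - y^2 - 3*y*z)/∂z = x + 4*y + z
  coefficient of dy ∧ dz: ∂f_3/∂y - ∂f_2/∂z = ∂(x*y + x*z - y^2)/∂y - ∂(3*x^2 - 2*x*z + 2*y^2)/∂z = 3*x - 2*y
Assembling: d(omega) = (6*x + 2*y + z) dx ∧ dy + (x + 4*y + z) dx ∧ dz + (3*x - 2*y) dy ∧ dz.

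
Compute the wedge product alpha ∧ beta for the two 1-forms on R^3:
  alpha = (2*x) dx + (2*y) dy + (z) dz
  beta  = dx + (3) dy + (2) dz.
alpha ∧ beta = (6*x - 2*y) dx ∧ dy + (4*x - z) dx ∧ dz + (4*y - 3*z) dy ∧ dz

Distribute the wedge, using dx_i ∧ dx_j = -dx_j ∧ dx_i and dx_i ∧ dx_i = 0. For each pair (i, j) with i < j, the coefficient of dx_i ∧ dx_j in alpha ∧ beta is (alpha_i * beta_j - alpha_j * beta_i). Collecting: alpha ∧ beta = (6*x - 2*y) dx ∧ dy + (4*x - z) dx ∧ dz + (4*y - 3*z) dy ∧ dz.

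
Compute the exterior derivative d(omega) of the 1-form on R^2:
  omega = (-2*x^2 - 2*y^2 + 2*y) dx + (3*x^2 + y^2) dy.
d(omega) = (6*x + 4*y - 2) dx ∧ dy

For a 1-form omega = sum_i f_i dx_i, the exterior derivative is
  d(omega) = sum_{i < j} (∂f_j/∂x_i - ∂f_i/∂x_j) dx_i ∧ dx_j.
  coefficient of dx ∧ dy: ∂f_2/∂x - ∂f_1/∂y = ∂(3*x^2 + y^2)/∂x - ∂(-2*x^2 - 2*y^2 + 2*y)/∂y = 6*x + 4*y - 2
Assembling: d(omega) = (6*x + 4*y - 2) dx ∧ dy.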